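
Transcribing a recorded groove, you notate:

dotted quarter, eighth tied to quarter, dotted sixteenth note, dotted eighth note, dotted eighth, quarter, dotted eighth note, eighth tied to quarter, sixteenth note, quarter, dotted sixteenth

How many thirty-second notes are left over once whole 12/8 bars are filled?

One bar of 12/8 = 48 thirty-second notes.
Working in thirty-second notes: dotted quarter = 12; eighth tied to quarter (eighth + quarter) = 12; dotted sixteenth note = 3; dotted eighth note = 6; dotted eighth = 6; quarter = 8; dotted eighth note = 6; eighth tied to quarter (eighth + quarter) = 12; sixteenth note = 2; quarter = 8; dotted sixteenth = 3.
Altogether 12 + 12 + 3 + 6 + 6 + 8 + 6 + 12 + 2 + 8 + 3 = 78.
78 ÷ 48 = 1 complete bar with 30 thirty-second notes remaining.

30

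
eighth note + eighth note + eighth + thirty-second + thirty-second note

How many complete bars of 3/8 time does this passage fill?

1

One bar of 3/8 = 12 thirty-second notes.
Each duration in thirty-second notes: eighth note = 4; eighth note = 4; eighth = 4; thirty-second = 1; thirty-second note = 1.
Adding: 4 + 4 + 4 + 1 + 1 = 14.
14 ÷ 12 = 1 complete bar with 2 left over.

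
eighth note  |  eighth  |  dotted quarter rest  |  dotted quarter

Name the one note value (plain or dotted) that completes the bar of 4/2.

The bar of 4/2 = 16 eighth notes.
Convert each value to eighth notes: eighth note = 1; eighth = 1; dotted quarter rest = 3; dotted quarter = 3.
Adding: 1 + 1 + 3 + 3 = 8.
Remaining: 16 − 8 = 8 eighth notes, which is a whole note.

whole note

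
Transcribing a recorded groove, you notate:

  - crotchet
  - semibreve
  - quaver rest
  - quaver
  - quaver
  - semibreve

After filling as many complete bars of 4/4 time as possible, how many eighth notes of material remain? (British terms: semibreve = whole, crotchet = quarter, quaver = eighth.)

5

One bar of 4/4 = 8 eighth notes.
Convert each value to eighth notes: crotchet = 2; semibreve = 8; quaver rest = 1; quaver = 1; quaver = 1; semibreve = 8.
Sum: 2 + 8 + 1 + 1 + 1 + 8 = 21.
21 ÷ 8 = 2 complete bars with 5 eighth notes remaining.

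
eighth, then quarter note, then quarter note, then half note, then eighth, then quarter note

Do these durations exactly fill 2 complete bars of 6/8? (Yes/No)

Yes

One bar of 6/8 = 6 eighth notes, so 2 bars = 12.
Working in eighth notes: eighth = 1; quarter note = 2; quarter note = 2; half note = 4; eighth = 1; quarter note = 2.
Sum: 1 + 2 + 2 + 4 + 1 + 2 = 12.
12 equals 12, so the answer is Yes.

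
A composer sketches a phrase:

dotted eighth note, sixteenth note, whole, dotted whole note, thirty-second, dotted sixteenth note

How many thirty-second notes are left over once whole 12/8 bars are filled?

44

One bar of 12/8 = 48 thirty-second notes.
Working in thirty-second notes: dotted eighth note = 6; sixteenth note = 2; whole = 32; dotted whole note = 48; thirty-second = 1; dotted sixteenth note = 3.
Sum: 6 + 2 + 32 + 48 + 1 + 3 = 92.
92 ÷ 48 = 1 complete bar with 44 thirty-second notes remaining.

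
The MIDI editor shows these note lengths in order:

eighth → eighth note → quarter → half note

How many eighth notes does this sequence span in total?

8

Working in eighth notes: eighth = 1; eighth note = 1; quarter = 2; half note = 4.
Adding: 1 + 1 + 2 + 4 = 8 eighth notes.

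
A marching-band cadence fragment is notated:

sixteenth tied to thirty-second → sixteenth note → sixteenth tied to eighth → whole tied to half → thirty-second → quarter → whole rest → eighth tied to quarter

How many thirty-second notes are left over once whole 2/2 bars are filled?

16

One bar of 2/2 = 32 thirty-second notes.
Working in thirty-second notes: sixteenth tied to thirty-second (sixteenth + thirty-second) = 3; sixteenth note = 2; sixteenth tied to eighth (sixteenth + eighth) = 6; whole tied to half (whole + half) = 48; thirty-second = 1; quarter = 8; whole rest = 32; eighth tied to quarter (eighth + quarter) = 12.
Adding: 3 + 2 + 6 + 48 + 1 + 8 + 32 + 12 = 112.
112 ÷ 32 = 3 complete bars with 16 thirty-second notes remaining.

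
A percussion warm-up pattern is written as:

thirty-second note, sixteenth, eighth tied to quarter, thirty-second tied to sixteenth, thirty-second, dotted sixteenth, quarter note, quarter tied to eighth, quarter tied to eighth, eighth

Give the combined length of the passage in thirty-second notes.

58

Convert each value to thirty-second notes: thirty-second note = 1; sixteenth = 2; eighth tied to quarter (eighth + quarter) = 12; thirty-second tied to sixteenth (thirty-second + sixteenth) = 3; thirty-second = 1; dotted sixteenth = 3; quarter note = 8; quarter tied to eighth (quarter + eighth) = 12; quarter tied to eighth (quarter + eighth) = 12; eighth = 4.
Total: 1 + 2 + 12 + 3 + 1 + 3 + 8 + 12 + 12 + 4 = 58 thirty-second notes.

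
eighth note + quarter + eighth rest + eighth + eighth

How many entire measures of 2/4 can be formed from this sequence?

One bar of 2/4 = 4 eighth notes.
In eighth notes: eighth note = 1; quarter = 2; eighth rest = 1; eighth = 1; eighth = 1.
Total: 1 + 2 + 1 + 1 + 1 = 6.
6 ÷ 4 = 1 complete bar with 2 left over.

1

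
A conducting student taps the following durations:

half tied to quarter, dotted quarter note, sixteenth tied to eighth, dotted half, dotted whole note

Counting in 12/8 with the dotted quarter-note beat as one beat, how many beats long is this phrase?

9.5

One dotted quarter-note beat = 6 sixteenth notes.
Working in sixteenth notes: half tied to quarter (half + quarter) = 12; dotted quarter note = 6; sixteenth tied to eighth (sixteenth + eighth) = 3; dotted half = 12; dotted whole note = 24.
Sum: 12 + 6 + 3 + 12 + 24 = 57.
57 ÷ 6 = 9.5 beats.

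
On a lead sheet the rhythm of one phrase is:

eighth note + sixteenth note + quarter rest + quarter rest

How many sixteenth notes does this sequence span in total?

11

Express everything in sixteenth notes: eighth note = 2; sixteenth note = 1; quarter rest = 4; quarter rest = 4.
Adding: 2 + 1 + 4 + 4 = 11 sixteenth notes.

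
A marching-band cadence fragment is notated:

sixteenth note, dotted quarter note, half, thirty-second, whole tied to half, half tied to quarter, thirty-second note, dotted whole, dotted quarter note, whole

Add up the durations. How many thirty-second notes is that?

196

In thirty-second notes: sixteenth note = 2; dotted quarter note = 12; half = 16; thirty-second = 1; whole tied to half (whole + half) = 48; half tied to quarter (half + quarter) = 24; thirty-second note = 1; dotted whole = 48; dotted quarter note = 12; whole = 32.
Adding: 2 + 12 + 16 + 1 + 48 + 24 + 1 + 48 + 12 + 32 = 196 thirty-second notes.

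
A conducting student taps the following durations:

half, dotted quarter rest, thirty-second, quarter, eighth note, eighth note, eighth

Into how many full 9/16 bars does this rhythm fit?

2

One bar of 9/16 = 18 thirty-second notes.
In thirty-second notes: half = 16; dotted quarter rest = 12; thirty-second = 1; quarter = 8; eighth note = 4; eighth note = 4; eighth = 4.
Altogether 16 + 12 + 1 + 8 + 4 + 4 + 4 = 49.
49 ÷ 18 = 2 complete bars with 13 left over.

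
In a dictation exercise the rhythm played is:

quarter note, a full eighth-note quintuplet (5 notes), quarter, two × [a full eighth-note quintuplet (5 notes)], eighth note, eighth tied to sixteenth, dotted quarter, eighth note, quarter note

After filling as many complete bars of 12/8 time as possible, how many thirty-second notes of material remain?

One bar of 12/8 = 24 sixteenth notes.
In sixteenth notes: quarter note = 4; a full eighth-note quintuplet (5 notes) (five quintuplet eighths span one half) = 8; quarter = 4; a full eighth-note quintuplet (5 notes) (five quintuplet eighths span one half) = 8; a full eighth-note quintuplet (5 notes) (five quintuplet eighths span one half) = 8; eighth note = 2; eighth tied to sixteenth (eighth + sixteenth) = 3; dotted quarter = 6; eighth note = 2; quarter note = 4.
Sum: 4 + 8 + 4 + 8 + 8 + 2 + 3 + 6 + 2 + 4 = 49.
49 ÷ 24 = 2 complete bars with 1 sixteenth note remaining = 2 thirty-second notes.

2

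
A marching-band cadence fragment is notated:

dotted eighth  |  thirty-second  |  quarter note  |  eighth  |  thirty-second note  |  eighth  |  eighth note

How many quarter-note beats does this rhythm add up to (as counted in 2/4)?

3.5

One quarter-note beat = 8 thirty-second notes.
Each duration in thirty-second notes: dotted eighth = 6; thirty-second = 1; quarter note = 8; eighth = 4; thirty-second note = 1; eighth = 4; eighth note = 4.
Altogether 6 + 1 + 8 + 4 + 1 + 4 + 4 = 28.
28 ÷ 8 = 3.5 beats.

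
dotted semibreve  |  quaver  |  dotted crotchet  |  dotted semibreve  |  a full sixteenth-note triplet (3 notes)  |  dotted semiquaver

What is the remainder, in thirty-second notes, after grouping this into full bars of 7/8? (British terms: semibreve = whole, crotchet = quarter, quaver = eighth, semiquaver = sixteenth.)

7

One bar of 7/8 = 28 thirty-second notes.
Each duration in thirty-second notes: dotted semibreve = 48; quaver = 4; dotted crotchet = 12; dotted semibreve = 48; a full sixteenth-note triplet (3 notes) (three triplet sixteenths span one eighth) = 4; dotted semiquaver = 3.
Sum: 48 + 4 + 12 + 48 + 4 + 3 = 119.
119 ÷ 28 = 4 complete bars with 7 thirty-second notes remaining.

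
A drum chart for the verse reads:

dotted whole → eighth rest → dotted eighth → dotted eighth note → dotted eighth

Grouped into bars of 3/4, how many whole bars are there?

One bar of 3/4 = 12 sixteenth notes.
Each duration in sixteenth notes: dotted whole = 24; eighth rest = 2; dotted eighth = 3; dotted eighth note = 3; dotted eighth = 3.
Total: 24 + 2 + 3 + 3 + 3 = 35.
35 ÷ 12 = 2 complete bars with 11 left over.

2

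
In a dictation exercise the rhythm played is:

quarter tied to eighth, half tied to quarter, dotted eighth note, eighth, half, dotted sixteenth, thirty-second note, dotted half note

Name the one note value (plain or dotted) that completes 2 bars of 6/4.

2 bars of 6/4 = 96 thirty-second notes.
Express everything in thirty-second notes: quarter tied to eighth (quarter + eighth) = 12; half tied to quarter (half + quarter) = 24; dotted eighth note = 6; eighth = 4; half = 16; dotted sixteenth = 3; thirty-second note = 1; dotted half note = 24.
Sum: 12 + 24 + 6 + 4 + 16 + 3 + 1 + 24 = 90.
Remaining: 96 − 90 = 6 thirty-second notes, which is a dotted eighth note.

dotted eighth note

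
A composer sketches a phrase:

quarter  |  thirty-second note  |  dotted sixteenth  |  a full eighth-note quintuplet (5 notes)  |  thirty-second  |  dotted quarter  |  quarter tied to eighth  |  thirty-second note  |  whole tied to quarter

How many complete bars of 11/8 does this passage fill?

2

One bar of 11/8 = 44 thirty-second notes.
Working in thirty-second notes: quarter = 8; thirty-second note = 1; dotted sixteenth = 3; a full eighth-note quintuplet (5 notes) (five quintuplet eighths span one half) = 16; thirty-second = 1; dotted quarter = 12; quarter tied to eighth (quarter + eighth) = 12; thirty-second note = 1; whole tied to quarter (whole + quarter) = 40.
Altogether 8 + 1 + 3 + 16 + 1 + 12 + 12 + 1 + 40 = 94.
94 ÷ 44 = 2 complete bars with 6 left over.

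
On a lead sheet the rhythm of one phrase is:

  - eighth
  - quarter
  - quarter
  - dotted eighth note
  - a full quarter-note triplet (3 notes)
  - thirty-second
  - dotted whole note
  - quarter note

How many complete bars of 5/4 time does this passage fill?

One bar of 5/4 = 40 thirty-second notes.
Each duration in thirty-second notes: eighth = 4; quarter = 8; quarter = 8; dotted eighth note = 6; a full quarter-note triplet (3 notes) (three triplet quarters span one half) = 16; thirty-second = 1; dotted whole note = 48; quarter note = 8.
Adding: 4 + 8 + 8 + 6 + 16 + 1 + 48 + 8 = 99.
99 ÷ 40 = 2 complete bars with 19 left over.

2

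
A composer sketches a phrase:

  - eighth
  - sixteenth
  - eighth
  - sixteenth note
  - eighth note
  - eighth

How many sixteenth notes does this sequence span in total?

Convert each value to sixteenth notes: eighth = 2; sixteenth = 1; eighth = 2; sixteenth note = 1; eighth note = 2; eighth = 2.
Adding: 2 + 1 + 2 + 1 + 2 + 2 = 10 sixteenth notes.

10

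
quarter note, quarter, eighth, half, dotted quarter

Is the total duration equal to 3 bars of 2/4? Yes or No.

Yes

One bar of 2/4 = 4 eighth notes, so 3 bars = 12.
Convert each value to eighth notes: quarter note = 2; quarter = 2; eighth = 1; half = 4; dotted quarter = 3.
Altogether 2 + 2 + 1 + 4 + 3 = 12.
12 equals 12, so the answer is Yes.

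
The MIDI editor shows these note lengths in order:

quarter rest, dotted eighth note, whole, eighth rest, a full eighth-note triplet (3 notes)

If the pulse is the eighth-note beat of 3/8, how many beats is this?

One eighth-note beat = 2 sixteenth notes.
Convert each value to sixteenth notes: quarter rest = 4; dotted eighth note = 3; whole = 16; eighth rest = 2; a full eighth-note triplet (3 notes) (three triplet eighths span one quarter) = 4.
Adding: 4 + 3 + 16 + 2 + 4 = 29.
29 ÷ 2 = 14.5 beats.

14.5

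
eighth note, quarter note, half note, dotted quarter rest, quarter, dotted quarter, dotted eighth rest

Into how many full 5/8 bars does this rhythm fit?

3

One bar of 5/8 = 10 sixteenth notes.
Express everything in sixteenth notes: eighth note = 2; quarter note = 4; half note = 8; dotted quarter rest = 6; quarter = 4; dotted quarter = 6; dotted eighth rest = 3.
Sum: 2 + 4 + 8 + 6 + 4 + 6 + 3 = 33.
33 ÷ 10 = 3 complete bars with 3 left over.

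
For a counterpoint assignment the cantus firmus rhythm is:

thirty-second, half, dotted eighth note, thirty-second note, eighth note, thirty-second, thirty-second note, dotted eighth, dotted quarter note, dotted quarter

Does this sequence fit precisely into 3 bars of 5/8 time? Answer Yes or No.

One bar of 5/8 = 20 thirty-second notes, so 3 bars = 60.
Working in thirty-second notes: thirty-second = 1; half = 16; dotted eighth note = 6; thirty-second note = 1; eighth note = 4; thirty-second = 1; thirty-second note = 1; dotted eighth = 6; dotted quarter note = 12; dotted quarter = 12.
Altogether 1 + 16 + 6 + 1 + 4 + 1 + 1 + 6 + 12 + 12 = 60.
60 equals 60, so the answer is Yes.

Yes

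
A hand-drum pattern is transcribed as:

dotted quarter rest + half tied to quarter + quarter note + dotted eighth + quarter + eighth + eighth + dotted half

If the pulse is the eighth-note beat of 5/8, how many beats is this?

One eighth-note beat = 2 sixteenth notes.
Express everything in sixteenth notes: dotted quarter rest = 6; half tied to quarter (half + quarter) = 12; quarter note = 4; dotted eighth = 3; quarter = 4; eighth = 2; eighth = 2; dotted half = 12.
Altogether 6 + 12 + 4 + 3 + 4 + 2 + 2 + 12 = 45.
45 ÷ 2 = 22.5 beats.

22.5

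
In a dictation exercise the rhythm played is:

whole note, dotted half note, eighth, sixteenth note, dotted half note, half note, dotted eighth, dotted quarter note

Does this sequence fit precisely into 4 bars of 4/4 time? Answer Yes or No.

One bar of 4/4 = 16 sixteenth notes, so 4 bars = 64.
Each duration in sixteenth notes: whole note = 16; dotted half note = 12; eighth = 2; sixteenth note = 1; dotted half note = 12; half note = 8; dotted eighth = 3; dotted quarter note = 6.
Altogether 16 + 12 + 2 + 1 + 12 + 8 + 3 + 6 = 60.
60 falls short of 64, so the answer is No.

No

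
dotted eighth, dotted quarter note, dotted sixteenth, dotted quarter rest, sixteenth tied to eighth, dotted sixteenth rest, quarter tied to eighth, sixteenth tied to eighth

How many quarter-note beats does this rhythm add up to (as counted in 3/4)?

7.5

One quarter-note beat = 8 thirty-second notes.
Express everything in thirty-second notes: dotted eighth = 6; dotted quarter note = 12; dotted sixteenth = 3; dotted quarter rest = 12; sixteenth tied to eighth (sixteenth + eighth) = 6; dotted sixteenth rest = 3; quarter tied to eighth (quarter + eighth) = 12; sixteenth tied to eighth (sixteenth + eighth) = 6.
Total: 6 + 12 + 3 + 12 + 6 + 3 + 12 + 6 = 60.
60 ÷ 8 = 7.5 beats.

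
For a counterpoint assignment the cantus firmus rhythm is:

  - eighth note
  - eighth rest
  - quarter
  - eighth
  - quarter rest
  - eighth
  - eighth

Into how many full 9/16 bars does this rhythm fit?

2

One bar of 9/16 = 9 sixteenth notes.
Convert each value to sixteenth notes: eighth note = 2; eighth rest = 2; quarter = 4; eighth = 2; quarter rest = 4; eighth = 2; eighth = 2.
Sum: 2 + 2 + 4 + 2 + 4 + 2 + 2 = 18.
18 ÷ 9 = 2 complete bars with 0 left over.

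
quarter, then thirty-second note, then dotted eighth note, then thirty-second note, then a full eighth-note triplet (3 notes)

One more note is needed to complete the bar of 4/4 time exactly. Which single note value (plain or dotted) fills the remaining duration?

The bar of 4/4 = 32 thirty-second notes.
In thirty-second notes: quarter = 8; thirty-second note = 1; dotted eighth note = 6; thirty-second note = 1; a full eighth-note triplet (3 notes) (three triplet eighths span one quarter) = 8.
Total: 8 + 1 + 6 + 1 + 8 = 24.
Remaining: 32 − 24 = 8 thirty-second notes, which is a quarter note.

quarter note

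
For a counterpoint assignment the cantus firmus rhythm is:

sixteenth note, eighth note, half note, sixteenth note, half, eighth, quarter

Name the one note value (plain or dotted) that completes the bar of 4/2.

The bar of 4/2 = 32 sixteenth notes.
Each duration in sixteenth notes: sixteenth note = 1; eighth note = 2; half note = 8; sixteenth note = 1; half = 8; eighth = 2; quarter = 4.
Adding: 1 + 2 + 8 + 1 + 8 + 2 + 4 = 26.
Remaining: 32 − 26 = 6 sixteenth notes, which is a dotted quarter note.

dotted quarter note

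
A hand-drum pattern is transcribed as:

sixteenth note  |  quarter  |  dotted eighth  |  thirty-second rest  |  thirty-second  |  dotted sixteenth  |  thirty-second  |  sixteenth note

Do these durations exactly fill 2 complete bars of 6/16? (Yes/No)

One bar of 6/16 = 12 thirty-second notes, so 2 bars = 24.
Each duration in thirty-second notes: sixteenth note = 2; quarter = 8; dotted eighth = 6; thirty-second rest = 1; thirty-second = 1; dotted sixteenth = 3; thirty-second = 1; sixteenth note = 2.
Total: 2 + 8 + 6 + 1 + 1 + 3 + 1 + 2 = 24.
24 equals 24, so the answer is Yes.

Yes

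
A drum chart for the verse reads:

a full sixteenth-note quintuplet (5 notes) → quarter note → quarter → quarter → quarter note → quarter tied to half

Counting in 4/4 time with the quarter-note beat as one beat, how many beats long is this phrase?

8

One quarter-note beat = 2 eighth notes.
Each duration in eighth notes: a full sixteenth-note quintuplet (5 notes) (five quintuplet sixteenths span one quarter) = 2; quarter note = 2; quarter = 2; quarter = 2; quarter note = 2; quarter tied to half (quarter + half) = 6.
Altogether 2 + 2 + 2 + 2 + 2 + 6 = 16.
16 ÷ 2 = 8 beats.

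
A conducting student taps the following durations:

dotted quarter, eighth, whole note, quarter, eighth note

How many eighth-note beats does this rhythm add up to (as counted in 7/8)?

15

One eighth-note beat = 2 sixteenth notes.
In sixteenth notes: dotted quarter = 6; eighth = 2; whole note = 16; quarter = 4; eighth note = 2.
Adding: 6 + 2 + 16 + 4 + 2 = 30.
30 ÷ 2 = 15 beats.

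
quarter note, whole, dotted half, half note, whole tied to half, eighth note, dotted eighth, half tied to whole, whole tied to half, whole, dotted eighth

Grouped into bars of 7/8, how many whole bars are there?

One bar of 7/8 = 14 sixteenth notes.
Each duration in sixteenth notes: quarter note = 4; whole = 16; dotted half = 12; half note = 8; whole tied to half (whole + half) = 24; eighth note = 2; dotted eighth = 3; half tied to whole (half + whole) = 24; whole tied to half (whole + half) = 24; whole = 16; dotted eighth = 3.
Total: 4 + 16 + 12 + 8 + 24 + 2 + 3 + 24 + 24 + 16 + 3 = 136.
136 ÷ 14 = 9 complete bars with 10 left over.

9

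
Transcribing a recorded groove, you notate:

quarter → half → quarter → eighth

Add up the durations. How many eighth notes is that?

9

Convert each value to eighth notes: quarter = 2; half = 4; quarter = 2; eighth = 1.
Sum: 2 + 4 + 2 + 1 = 9 eighth notes.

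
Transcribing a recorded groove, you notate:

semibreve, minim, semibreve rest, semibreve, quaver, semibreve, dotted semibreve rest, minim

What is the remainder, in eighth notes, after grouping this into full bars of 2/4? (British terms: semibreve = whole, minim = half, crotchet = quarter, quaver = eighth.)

One bar of 2/4 = 4 eighth notes.
Each duration in eighth notes: semibreve = 8; minim = 4; semibreve rest = 8; semibreve = 8; quaver = 1; semibreve = 8; dotted semibreve rest = 12; minim = 4.
Total: 8 + 4 + 8 + 8 + 1 + 8 + 12 + 4 = 53.
53 ÷ 4 = 13 complete bars with 1 eighth note remaining.

1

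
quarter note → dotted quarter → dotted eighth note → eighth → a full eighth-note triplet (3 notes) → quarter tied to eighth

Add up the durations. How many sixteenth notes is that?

Working in sixteenth notes: quarter note = 4; dotted quarter = 6; dotted eighth note = 3; eighth = 2; a full eighth-note triplet (3 notes) (three triplet eighths span one quarter) = 4; quarter tied to eighth (quarter + eighth) = 6.
Total: 4 + 6 + 3 + 2 + 4 + 6 = 25 sixteenth notes.

25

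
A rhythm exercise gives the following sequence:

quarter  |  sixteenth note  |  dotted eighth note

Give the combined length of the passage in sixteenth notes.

8

Convert each value to sixteenth notes: quarter = 4; sixteenth note = 1; dotted eighth note = 3.
Altogether 4 + 1 + 3 = 8 sixteenth notes.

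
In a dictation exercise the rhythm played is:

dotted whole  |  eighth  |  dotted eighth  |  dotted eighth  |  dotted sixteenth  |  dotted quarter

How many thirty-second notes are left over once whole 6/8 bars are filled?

7

One bar of 6/8 = 24 thirty-second notes.
Working in thirty-second notes: dotted whole = 48; eighth = 4; dotted eighth = 6; dotted eighth = 6; dotted sixteenth = 3; dotted quarter = 12.
Sum: 48 + 4 + 6 + 6 + 3 + 12 = 79.
79 ÷ 24 = 3 complete bars with 7 thirty-second notes remaining.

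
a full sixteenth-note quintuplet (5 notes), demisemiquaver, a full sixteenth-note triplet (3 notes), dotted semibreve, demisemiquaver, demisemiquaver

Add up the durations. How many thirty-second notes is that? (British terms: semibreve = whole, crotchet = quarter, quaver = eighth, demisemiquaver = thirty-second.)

63

In thirty-second notes: a full sixteenth-note quintuplet (5 notes) (five quintuplet sixteenths span one quarter) = 8; demisemiquaver = 1; a full sixteenth-note triplet (3 notes) (three triplet sixteenths span one eighth) = 4; dotted semibreve = 48; demisemiquaver = 1; demisemiquaver = 1.
Sum: 8 + 1 + 4 + 48 + 1 + 1 = 63 thirty-second notes.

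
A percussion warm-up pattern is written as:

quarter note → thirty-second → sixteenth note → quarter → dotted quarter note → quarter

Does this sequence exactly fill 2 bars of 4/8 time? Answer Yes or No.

One bar of 4/8 = 16 thirty-second notes, so 2 bars = 32.
Express everything in thirty-second notes: quarter note = 8; thirty-second = 1; sixteenth note = 2; quarter = 8; dotted quarter note = 12; quarter = 8.
Altogether 8 + 1 + 2 + 8 + 12 + 8 = 39.
39 exceeds 32, so the answer is No.

No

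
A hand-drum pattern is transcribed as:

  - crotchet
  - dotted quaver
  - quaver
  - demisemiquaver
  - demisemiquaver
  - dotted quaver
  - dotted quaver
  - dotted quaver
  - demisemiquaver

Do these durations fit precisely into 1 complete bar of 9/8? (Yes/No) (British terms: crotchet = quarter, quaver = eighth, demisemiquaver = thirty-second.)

One bar of 9/8 = 36 thirty-second notes.
In thirty-second notes: crotchet = 8; dotted quaver = 6; quaver = 4; demisemiquaver = 1; demisemiquaver = 1; dotted quaver = 6; dotted quaver = 6; dotted quaver = 6; demisemiquaver = 1.
Altogether 8 + 6 + 4 + 1 + 1 + 6 + 6 + 6 + 1 = 39.
39 exceeds 36, so the answer is No.

No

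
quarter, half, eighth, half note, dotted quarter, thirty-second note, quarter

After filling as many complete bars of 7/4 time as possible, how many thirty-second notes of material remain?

9

One bar of 7/4 = 56 thirty-second notes.
Convert each value to thirty-second notes: quarter = 8; half = 16; eighth = 4; half note = 16; dotted quarter = 12; thirty-second note = 1; quarter = 8.
Total: 8 + 16 + 4 + 16 + 12 + 1 + 8 = 65.
65 ÷ 56 = 1 complete bar with 9 thirty-second notes remaining.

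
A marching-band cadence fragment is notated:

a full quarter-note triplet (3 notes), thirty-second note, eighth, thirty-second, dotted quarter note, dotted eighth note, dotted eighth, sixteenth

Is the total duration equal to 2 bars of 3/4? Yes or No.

Yes

One bar of 3/4 = 24 thirty-second notes, so 2 bars = 48.
Working in thirty-second notes: a full quarter-note triplet (3 notes) (three triplet quarters span one half) = 16; thirty-second note = 1; eighth = 4; thirty-second = 1; dotted quarter note = 12; dotted eighth note = 6; dotted eighth = 6; sixteenth = 2.
Altogether 16 + 1 + 4 + 1 + 12 + 6 + 6 + 2 = 48.
48 equals 48, so the answer is Yes.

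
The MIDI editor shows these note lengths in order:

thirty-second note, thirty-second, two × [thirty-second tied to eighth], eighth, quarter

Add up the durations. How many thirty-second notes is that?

24

Express everything in thirty-second notes: thirty-second note = 1; thirty-second = 1; thirty-second tied to eighth (thirty-second + eighth) = 5; thirty-second tied to eighth (thirty-second + eighth) = 5; eighth = 4; quarter = 8.
Adding: 1 + 1 + 5 + 5 + 4 + 8 = 24 thirty-second notes.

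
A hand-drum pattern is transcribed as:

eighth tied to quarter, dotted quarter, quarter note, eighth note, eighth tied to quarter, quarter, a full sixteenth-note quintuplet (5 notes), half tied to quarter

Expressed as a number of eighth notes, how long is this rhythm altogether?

22

Convert each value to eighth notes: eighth tied to quarter (eighth + quarter) = 3; dotted quarter = 3; quarter note = 2; eighth note = 1; eighth tied to quarter (eighth + quarter) = 3; quarter = 2; a full sixteenth-note quintuplet (5 notes) (five quintuplet sixteenths span one quarter) = 2; half tied to quarter (half + quarter) = 6.
Adding: 3 + 3 + 2 + 1 + 3 + 2 + 2 + 6 = 22 eighth notes.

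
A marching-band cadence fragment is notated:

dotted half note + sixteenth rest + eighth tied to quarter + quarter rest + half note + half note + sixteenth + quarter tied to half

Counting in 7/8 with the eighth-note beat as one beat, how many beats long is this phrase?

One eighth-note beat = 2 sixteenth notes.
In sixteenth notes: dotted half note = 12; sixteenth rest = 1; eighth tied to quarter (eighth + quarter) = 6; quarter rest = 4; half note = 8; half note = 8; sixteenth = 1; quarter tied to half (quarter + half) = 12.
Adding: 12 + 1 + 6 + 4 + 8 + 8 + 1 + 12 = 52.
52 ÷ 2 = 26 beats.

26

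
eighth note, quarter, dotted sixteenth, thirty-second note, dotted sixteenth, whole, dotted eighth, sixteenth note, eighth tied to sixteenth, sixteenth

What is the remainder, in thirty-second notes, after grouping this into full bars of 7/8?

11

One bar of 7/8 = 28 thirty-second notes.
Working in thirty-second notes: eighth note = 4; quarter = 8; dotted sixteenth = 3; thirty-second note = 1; dotted sixteenth = 3; whole = 32; dotted eighth = 6; sixteenth note = 2; eighth tied to sixteenth (eighth + sixteenth) = 6; sixteenth = 2.
Adding: 4 + 8 + 3 + 1 + 3 + 32 + 6 + 2 + 6 + 2 = 67.
67 ÷ 28 = 2 complete bars with 11 thirty-second notes remaining.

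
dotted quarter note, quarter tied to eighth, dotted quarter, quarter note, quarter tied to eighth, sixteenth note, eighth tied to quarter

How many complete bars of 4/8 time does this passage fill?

One bar of 4/8 = 8 sixteenth notes.
Each duration in sixteenth notes: dotted quarter note = 6; quarter tied to eighth (quarter + eighth) = 6; dotted quarter = 6; quarter note = 4; quarter tied to eighth (quarter + eighth) = 6; sixteenth note = 1; eighth tied to quarter (eighth + quarter) = 6.
Total: 6 + 6 + 6 + 4 + 6 + 1 + 6 = 35.
35 ÷ 8 = 4 complete bars with 3 left over.

4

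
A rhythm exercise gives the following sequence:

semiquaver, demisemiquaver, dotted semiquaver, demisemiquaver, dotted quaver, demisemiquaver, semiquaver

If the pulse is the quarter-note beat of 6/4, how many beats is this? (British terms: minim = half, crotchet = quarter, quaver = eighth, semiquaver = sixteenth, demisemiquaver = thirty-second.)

One quarter-note beat = 8 thirty-second notes.
Express everything in thirty-second notes: semiquaver = 2; demisemiquaver = 1; dotted semiquaver = 3; demisemiquaver = 1; dotted quaver = 6; demisemiquaver = 1; semiquaver = 2.
Total: 2 + 1 + 3 + 1 + 6 + 1 + 2 = 16.
16 ÷ 8 = 2 beats.

2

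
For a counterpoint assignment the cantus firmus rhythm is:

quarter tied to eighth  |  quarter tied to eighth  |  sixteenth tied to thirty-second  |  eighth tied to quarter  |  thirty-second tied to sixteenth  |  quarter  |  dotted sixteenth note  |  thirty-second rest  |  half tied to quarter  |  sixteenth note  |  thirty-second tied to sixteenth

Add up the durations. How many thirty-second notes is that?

Working in thirty-second notes: quarter tied to eighth (quarter + eighth) = 12; quarter tied to eighth (quarter + eighth) = 12; sixteenth tied to thirty-second (sixteenth + thirty-second) = 3; eighth tied to quarter (eighth + quarter) = 12; thirty-second tied to sixteenth (thirty-second + sixteenth) = 3; quarter = 8; dotted sixteenth note = 3; thirty-second rest = 1; half tied to quarter (half + quarter) = 24; sixteenth note = 2; thirty-second tied to sixteenth (thirty-second + sixteenth) = 3.
Total: 12 + 12 + 3 + 12 + 3 + 8 + 3 + 1 + 24 + 2 + 3 = 83 thirty-second notes.

83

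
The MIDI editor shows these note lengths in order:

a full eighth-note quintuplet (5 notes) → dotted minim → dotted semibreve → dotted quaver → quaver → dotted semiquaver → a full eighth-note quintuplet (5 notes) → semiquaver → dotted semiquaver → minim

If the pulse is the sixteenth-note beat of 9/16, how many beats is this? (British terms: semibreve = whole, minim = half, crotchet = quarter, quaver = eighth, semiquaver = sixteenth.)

69

One sixteenth-note beat = 2 thirty-second notes.
In thirty-second notes: a full eighth-note quintuplet (5 notes) (five quintuplet eighths span one half) = 16; dotted minim = 24; dotted semibreve = 48; dotted quaver = 6; quaver = 4; dotted semiquaver = 3; a full eighth-note quintuplet (5 notes) (five quintuplet eighths span one half) = 16; semiquaver = 2; dotted semiquaver = 3; minim = 16.
Altogether 16 + 24 + 48 + 6 + 4 + 3 + 16 + 2 + 3 + 16 = 138.
138 ÷ 2 = 69 beats.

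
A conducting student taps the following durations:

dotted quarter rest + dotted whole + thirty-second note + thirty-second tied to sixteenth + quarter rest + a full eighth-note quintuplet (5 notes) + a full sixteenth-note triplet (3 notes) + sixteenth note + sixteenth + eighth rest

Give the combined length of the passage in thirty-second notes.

100

Convert each value to thirty-second notes: dotted quarter rest = 12; dotted whole = 48; thirty-second note = 1; thirty-second tied to sixteenth (thirty-second + sixteenth) = 3; quarter rest = 8; a full eighth-note quintuplet (5 notes) (five quintuplet eighths span one half) = 16; a full sixteenth-note triplet (3 notes) (three triplet sixteenths span one eighth) = 4; sixteenth note = 2; sixteenth = 2; eighth rest = 4.
Total: 12 + 48 + 1 + 3 + 8 + 16 + 4 + 2 + 2 + 4 = 100 thirty-second notes.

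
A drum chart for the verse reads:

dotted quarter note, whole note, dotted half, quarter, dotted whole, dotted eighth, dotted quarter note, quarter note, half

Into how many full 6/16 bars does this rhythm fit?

13

One bar of 6/16 = 6 sixteenth notes.
Convert each value to sixteenth notes: dotted quarter note = 6; whole note = 16; dotted half = 12; quarter = 4; dotted whole = 24; dotted eighth = 3; dotted quarter note = 6; quarter note = 4; half = 8.
Total: 6 + 16 + 12 + 4 + 24 + 3 + 6 + 4 + 8 = 83.
83 ÷ 6 = 13 complete bars with 5 left over.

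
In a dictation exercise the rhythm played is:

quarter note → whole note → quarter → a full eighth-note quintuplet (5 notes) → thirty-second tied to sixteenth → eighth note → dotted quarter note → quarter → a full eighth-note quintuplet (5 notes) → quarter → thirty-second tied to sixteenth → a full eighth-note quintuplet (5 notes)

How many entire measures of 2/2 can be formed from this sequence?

4

One bar of 2/2 = 32 thirty-second notes.
Express everything in thirty-second notes: quarter note = 8; whole note = 32; quarter = 8; a full eighth-note quintuplet (5 notes) (five quintuplet eighths span one half) = 16; thirty-second tied to sixteenth (thirty-second + sixteenth) = 3; eighth note = 4; dotted quarter note = 12; quarter = 8; a full eighth-note quintuplet (5 notes) (five quintuplet eighths span one half) = 16; quarter = 8; thirty-second tied to sixteenth (thirty-second + sixteenth) = 3; a full eighth-note quintuplet (5 notes) (five quintuplet eighths span one half) = 16.
Altogether 8 + 32 + 8 + 16 + 3 + 4 + 12 + 8 + 16 + 8 + 3 + 16 = 134.
134 ÷ 32 = 4 complete bars with 6 left over.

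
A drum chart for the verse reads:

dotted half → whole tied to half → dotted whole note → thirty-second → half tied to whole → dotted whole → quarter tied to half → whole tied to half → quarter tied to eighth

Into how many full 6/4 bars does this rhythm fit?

6

One bar of 6/4 = 48 thirty-second notes.
In thirty-second notes: dotted half = 24; whole tied to half (whole + half) = 48; dotted whole note = 48; thirty-second = 1; half tied to whole (half + whole) = 48; dotted whole = 48; quarter tied to half (quarter + half) = 24; whole tied to half (whole + half) = 48; quarter tied to eighth (quarter + eighth) = 12.
Altogether 24 + 48 + 48 + 1 + 48 + 48 + 24 + 48 + 12 = 301.
301 ÷ 48 = 6 complete bars with 13 left over.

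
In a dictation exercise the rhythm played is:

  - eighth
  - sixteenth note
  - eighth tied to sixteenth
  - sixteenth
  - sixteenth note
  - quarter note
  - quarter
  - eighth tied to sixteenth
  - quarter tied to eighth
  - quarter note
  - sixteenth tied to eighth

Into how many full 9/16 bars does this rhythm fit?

One bar of 9/16 = 9 sixteenth notes.
Each duration in sixteenth notes: eighth = 2; sixteenth note = 1; eighth tied to sixteenth (eighth + sixteenth) = 3; sixteenth = 1; sixteenth note = 1; quarter note = 4; quarter = 4; eighth tied to sixteenth (eighth + sixteenth) = 3; quarter tied to eighth (quarter + eighth) = 6; quarter note = 4; sixteenth tied to eighth (sixteenth + eighth) = 3.
Sum: 2 + 1 + 3 + 1 + 1 + 4 + 4 + 3 + 6 + 4 + 3 = 32.
32 ÷ 9 = 3 complete bars with 5 left over.

3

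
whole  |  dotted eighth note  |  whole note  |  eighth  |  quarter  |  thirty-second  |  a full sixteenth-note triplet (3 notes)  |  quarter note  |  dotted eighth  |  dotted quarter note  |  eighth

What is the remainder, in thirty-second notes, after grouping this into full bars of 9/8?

One bar of 9/8 = 36 thirty-second notes.
Working in thirty-second notes: whole = 32; dotted eighth note = 6; whole note = 32; eighth = 4; quarter = 8; thirty-second = 1; a full sixteenth-note triplet (3 notes) (three triplet sixteenths span one eighth) = 4; quarter note = 8; dotted eighth = 6; dotted quarter note = 12; eighth = 4.
Altogether 32 + 6 + 32 + 4 + 8 + 1 + 4 + 8 + 6 + 12 + 4 = 117.
117 ÷ 36 = 3 complete bars with 9 thirty-second notes remaining.

9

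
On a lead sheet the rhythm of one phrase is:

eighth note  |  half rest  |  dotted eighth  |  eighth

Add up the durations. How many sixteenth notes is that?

Each duration in sixteenth notes: eighth note = 2; half rest = 8; dotted eighth = 3; eighth = 2.
Total: 2 + 8 + 3 + 2 = 15 sixteenth notes.

15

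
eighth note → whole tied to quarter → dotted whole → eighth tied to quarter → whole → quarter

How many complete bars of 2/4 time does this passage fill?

One bar of 2/4 = 4 eighth notes.
Working in eighth notes: eighth note = 1; whole tied to quarter (whole + quarter) = 10; dotted whole = 12; eighth tied to quarter (eighth + quarter) = 3; whole = 8; quarter = 2.
Total: 1 + 10 + 12 + 3 + 8 + 2 = 36.
36 ÷ 4 = 9 complete bars with 0 left over.

9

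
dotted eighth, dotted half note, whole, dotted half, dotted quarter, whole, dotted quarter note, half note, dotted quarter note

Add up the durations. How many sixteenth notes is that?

Working in sixteenth notes: dotted eighth = 3; dotted half note = 12; whole = 16; dotted half = 12; dotted quarter = 6; whole = 16; dotted quarter note = 6; half note = 8; dotted quarter note = 6.
Total: 3 + 12 + 16 + 12 + 6 + 16 + 6 + 8 + 6 = 85 sixteenth notes.

85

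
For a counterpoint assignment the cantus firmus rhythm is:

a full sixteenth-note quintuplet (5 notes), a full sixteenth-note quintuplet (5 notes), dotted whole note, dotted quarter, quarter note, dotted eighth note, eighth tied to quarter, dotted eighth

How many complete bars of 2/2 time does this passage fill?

One bar of 2/2 = 16 sixteenth notes.
In sixteenth notes: a full sixteenth-note quintuplet (5 notes) (five quintuplet sixteenths span one quarter) = 4; a full sixteenth-note quintuplet (5 notes) (five quintuplet sixteenths span one quarter) = 4; dotted whole note = 24; dotted quarter = 6; quarter note = 4; dotted eighth note = 3; eighth tied to quarter (eighth + quarter) = 6; dotted eighth = 3.
Sum: 4 + 4 + 24 + 6 + 4 + 3 + 6 + 3 = 54.
54 ÷ 16 = 3 complete bars with 6 left over.

3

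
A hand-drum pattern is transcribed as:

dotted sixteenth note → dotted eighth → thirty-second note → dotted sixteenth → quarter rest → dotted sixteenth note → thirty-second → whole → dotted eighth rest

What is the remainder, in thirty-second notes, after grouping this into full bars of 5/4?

One bar of 5/4 = 40 thirty-second notes.
Working in thirty-second notes: dotted sixteenth note = 3; dotted eighth = 6; thirty-second note = 1; dotted sixteenth = 3; quarter rest = 8; dotted sixteenth note = 3; thirty-second = 1; whole = 32; dotted eighth rest = 6.
Altogether 3 + 6 + 1 + 3 + 8 + 3 + 1 + 32 + 6 = 63.
63 ÷ 40 = 1 complete bar with 23 thirty-second notes remaining.

23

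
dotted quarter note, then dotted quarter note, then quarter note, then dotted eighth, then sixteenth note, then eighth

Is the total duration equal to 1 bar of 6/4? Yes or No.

No

One bar of 6/4 = 24 sixteenth notes.
Each duration in sixteenth notes: dotted quarter note = 6; dotted quarter note = 6; quarter note = 4; dotted eighth = 3; sixteenth note = 1; eighth = 2.
Altogether 6 + 6 + 4 + 3 + 1 + 2 = 22.
22 falls short of 24, so the answer is No.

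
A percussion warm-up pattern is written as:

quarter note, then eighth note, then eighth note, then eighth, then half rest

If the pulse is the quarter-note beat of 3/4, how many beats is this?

4.5

One quarter-note beat = 2 eighth notes.
Convert each value to eighth notes: quarter note = 2; eighth note = 1; eighth note = 1; eighth = 1; half rest = 4.
Total: 2 + 1 + 1 + 1 + 4 = 9.
9 ÷ 2 = 4.5 beats.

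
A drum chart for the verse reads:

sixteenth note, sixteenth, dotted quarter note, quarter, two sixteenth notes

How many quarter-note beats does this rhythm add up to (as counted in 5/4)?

One quarter-note beat = 4 sixteenth notes.
Each duration in sixteenth notes: sixteenth note = 1; sixteenth = 1; dotted quarter note = 6; quarter = 4; sixteenth note = 1; sixteenth note = 1.
Total: 1 + 1 + 6 + 4 + 1 + 1 = 14.
14 ÷ 4 = 3.5 beats.

3.5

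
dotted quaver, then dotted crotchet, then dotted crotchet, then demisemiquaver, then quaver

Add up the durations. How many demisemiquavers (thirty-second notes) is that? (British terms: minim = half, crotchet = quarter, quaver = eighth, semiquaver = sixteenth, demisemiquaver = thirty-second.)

35

Each duration in thirty-second notes: dotted quaver = 6; dotted crotchet = 12; dotted crotchet = 12; demisemiquaver = 1; quaver = 4.
Adding: 6 + 12 + 12 + 1 + 4 = 35 thirty-second notes.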